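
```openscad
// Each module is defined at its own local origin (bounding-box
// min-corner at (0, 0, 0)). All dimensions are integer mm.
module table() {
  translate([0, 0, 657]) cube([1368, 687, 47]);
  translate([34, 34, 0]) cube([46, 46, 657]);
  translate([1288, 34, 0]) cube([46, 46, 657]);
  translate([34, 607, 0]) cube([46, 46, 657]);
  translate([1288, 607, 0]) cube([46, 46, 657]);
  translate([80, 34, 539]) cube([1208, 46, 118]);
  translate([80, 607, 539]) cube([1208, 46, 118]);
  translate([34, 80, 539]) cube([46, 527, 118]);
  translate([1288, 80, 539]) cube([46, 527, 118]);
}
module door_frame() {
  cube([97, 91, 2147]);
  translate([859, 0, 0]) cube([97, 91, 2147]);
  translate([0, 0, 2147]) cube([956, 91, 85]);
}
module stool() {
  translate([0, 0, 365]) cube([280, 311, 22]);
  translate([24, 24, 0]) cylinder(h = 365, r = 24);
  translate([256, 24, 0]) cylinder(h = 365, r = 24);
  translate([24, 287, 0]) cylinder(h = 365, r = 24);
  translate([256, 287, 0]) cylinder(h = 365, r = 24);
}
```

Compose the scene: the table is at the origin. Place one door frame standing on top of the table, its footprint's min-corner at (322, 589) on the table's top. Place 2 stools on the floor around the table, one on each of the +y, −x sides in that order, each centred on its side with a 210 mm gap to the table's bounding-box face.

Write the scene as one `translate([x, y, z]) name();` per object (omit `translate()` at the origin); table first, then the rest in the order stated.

table();
translate([322, 589, 704]) door_frame();
translate([544, 897, 0]) stool();
translate([-490, 188, 0]) stool();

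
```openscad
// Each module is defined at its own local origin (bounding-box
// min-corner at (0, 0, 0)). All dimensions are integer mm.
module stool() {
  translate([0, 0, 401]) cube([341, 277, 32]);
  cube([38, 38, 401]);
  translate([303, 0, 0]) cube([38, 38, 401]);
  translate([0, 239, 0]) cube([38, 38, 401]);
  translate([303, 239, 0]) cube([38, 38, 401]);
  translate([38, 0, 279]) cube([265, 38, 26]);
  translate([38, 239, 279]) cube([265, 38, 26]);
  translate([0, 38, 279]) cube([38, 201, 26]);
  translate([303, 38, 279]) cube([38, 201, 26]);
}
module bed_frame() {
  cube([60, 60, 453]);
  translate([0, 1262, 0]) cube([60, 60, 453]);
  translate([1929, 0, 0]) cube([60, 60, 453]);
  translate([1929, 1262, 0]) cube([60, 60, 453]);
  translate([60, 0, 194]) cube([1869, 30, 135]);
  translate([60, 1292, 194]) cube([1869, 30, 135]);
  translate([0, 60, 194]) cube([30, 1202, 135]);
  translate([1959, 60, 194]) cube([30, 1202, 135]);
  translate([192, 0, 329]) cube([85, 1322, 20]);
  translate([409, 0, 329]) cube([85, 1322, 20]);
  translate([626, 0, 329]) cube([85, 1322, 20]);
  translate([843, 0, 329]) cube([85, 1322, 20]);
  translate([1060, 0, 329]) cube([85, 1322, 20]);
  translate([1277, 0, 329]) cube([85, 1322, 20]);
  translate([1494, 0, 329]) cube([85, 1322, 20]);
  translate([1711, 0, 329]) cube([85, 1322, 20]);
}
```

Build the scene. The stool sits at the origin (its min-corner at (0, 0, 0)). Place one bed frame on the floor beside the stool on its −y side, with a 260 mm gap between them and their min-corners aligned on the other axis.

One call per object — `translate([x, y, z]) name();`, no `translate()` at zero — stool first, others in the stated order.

stool();
translate([0, -1582, 0]) bed_frame();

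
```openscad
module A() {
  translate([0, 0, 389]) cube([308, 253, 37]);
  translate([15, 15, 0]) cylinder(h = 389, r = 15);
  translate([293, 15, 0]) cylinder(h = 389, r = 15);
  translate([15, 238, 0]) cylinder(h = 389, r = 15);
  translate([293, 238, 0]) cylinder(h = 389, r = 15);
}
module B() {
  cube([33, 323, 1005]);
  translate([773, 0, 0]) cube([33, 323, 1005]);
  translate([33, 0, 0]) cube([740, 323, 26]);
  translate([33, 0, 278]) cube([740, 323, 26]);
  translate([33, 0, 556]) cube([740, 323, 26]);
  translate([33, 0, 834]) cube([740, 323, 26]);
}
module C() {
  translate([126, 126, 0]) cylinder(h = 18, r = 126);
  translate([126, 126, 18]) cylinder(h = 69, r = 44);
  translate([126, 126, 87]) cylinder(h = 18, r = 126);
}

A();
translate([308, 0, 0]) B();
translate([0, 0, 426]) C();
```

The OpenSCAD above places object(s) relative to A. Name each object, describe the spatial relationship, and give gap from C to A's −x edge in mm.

The spool's min-x is at 0; the stool's min-x is 0; gap = 0 mm.

A is a stool. B is a bookshelf. C is a spool. The bookshelf is against the stool's +x side, with their −y faces flush. The spool is on top of the stool. The gap from the spool to the stool's −x edge is 0 mm.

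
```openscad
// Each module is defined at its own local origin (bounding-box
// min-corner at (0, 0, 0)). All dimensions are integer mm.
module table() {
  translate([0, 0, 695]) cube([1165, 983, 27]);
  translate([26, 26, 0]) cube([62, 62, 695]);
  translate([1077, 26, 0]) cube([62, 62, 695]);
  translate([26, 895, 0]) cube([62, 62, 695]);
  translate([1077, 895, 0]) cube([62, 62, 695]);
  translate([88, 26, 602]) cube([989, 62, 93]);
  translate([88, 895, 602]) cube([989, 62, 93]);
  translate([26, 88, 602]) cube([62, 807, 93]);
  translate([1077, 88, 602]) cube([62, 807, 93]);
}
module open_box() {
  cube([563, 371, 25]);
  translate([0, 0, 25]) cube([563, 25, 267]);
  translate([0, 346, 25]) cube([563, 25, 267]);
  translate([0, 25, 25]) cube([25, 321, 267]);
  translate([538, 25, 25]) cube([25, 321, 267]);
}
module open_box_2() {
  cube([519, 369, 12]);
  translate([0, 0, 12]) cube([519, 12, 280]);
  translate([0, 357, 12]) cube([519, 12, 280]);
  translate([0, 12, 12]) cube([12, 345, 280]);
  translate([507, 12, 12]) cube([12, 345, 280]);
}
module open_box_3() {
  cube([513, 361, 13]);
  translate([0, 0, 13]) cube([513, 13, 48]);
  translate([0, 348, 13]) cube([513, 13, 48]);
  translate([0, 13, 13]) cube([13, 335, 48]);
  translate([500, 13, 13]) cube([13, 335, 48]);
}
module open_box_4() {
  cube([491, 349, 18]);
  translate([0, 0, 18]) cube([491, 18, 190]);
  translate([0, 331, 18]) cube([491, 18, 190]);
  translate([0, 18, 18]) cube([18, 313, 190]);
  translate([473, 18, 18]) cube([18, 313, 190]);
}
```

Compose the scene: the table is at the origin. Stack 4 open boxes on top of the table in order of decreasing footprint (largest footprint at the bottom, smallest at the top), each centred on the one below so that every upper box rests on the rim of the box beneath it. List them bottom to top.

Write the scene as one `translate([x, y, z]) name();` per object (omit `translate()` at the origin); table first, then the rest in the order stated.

table();
translate([301, 306, 722]) open_box();
translate([323, 307, 1014]) open_box_2();
translate([326, 311, 1306]) open_box_3();
translate([337, 317, 1367]) open_box_4();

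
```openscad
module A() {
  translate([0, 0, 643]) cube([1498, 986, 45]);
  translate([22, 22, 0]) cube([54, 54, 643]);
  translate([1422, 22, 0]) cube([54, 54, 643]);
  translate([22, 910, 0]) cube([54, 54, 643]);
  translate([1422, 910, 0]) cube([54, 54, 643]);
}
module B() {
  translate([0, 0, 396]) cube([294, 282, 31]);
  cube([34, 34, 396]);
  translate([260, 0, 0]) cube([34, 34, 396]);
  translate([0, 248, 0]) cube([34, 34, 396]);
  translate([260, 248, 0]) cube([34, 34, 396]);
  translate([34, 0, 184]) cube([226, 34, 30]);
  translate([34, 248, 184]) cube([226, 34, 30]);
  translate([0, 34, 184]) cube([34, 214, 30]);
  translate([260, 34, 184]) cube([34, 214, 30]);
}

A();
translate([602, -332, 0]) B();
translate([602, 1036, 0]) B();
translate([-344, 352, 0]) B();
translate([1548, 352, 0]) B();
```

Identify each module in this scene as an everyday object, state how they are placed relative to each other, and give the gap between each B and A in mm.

Each stool's nearest face is 50 mm from the table's bounding box.

A is a table. B is a stool. Four stools sit around the table at the −y, +y, −x, +x sides. The gap between each stool and the table is 50 mm.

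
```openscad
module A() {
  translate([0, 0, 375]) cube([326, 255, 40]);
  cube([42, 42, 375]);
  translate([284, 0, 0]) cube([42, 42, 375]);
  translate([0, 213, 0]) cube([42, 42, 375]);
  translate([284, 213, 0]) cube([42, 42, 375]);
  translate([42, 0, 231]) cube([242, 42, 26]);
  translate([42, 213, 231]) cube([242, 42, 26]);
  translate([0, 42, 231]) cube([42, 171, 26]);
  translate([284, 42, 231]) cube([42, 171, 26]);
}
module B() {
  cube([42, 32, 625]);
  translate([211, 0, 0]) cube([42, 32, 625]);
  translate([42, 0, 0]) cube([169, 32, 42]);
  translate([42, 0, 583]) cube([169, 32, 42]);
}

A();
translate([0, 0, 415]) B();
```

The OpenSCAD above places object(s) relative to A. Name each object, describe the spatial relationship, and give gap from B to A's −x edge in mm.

A is a stool. B is a picture frame. The picture frame is on top of the stool. The gap from the picture frame to the stool's −x edge is 0 mm.

The picture frame's min-x is at 0; the stool's min-x is 0; gap = 0 mm.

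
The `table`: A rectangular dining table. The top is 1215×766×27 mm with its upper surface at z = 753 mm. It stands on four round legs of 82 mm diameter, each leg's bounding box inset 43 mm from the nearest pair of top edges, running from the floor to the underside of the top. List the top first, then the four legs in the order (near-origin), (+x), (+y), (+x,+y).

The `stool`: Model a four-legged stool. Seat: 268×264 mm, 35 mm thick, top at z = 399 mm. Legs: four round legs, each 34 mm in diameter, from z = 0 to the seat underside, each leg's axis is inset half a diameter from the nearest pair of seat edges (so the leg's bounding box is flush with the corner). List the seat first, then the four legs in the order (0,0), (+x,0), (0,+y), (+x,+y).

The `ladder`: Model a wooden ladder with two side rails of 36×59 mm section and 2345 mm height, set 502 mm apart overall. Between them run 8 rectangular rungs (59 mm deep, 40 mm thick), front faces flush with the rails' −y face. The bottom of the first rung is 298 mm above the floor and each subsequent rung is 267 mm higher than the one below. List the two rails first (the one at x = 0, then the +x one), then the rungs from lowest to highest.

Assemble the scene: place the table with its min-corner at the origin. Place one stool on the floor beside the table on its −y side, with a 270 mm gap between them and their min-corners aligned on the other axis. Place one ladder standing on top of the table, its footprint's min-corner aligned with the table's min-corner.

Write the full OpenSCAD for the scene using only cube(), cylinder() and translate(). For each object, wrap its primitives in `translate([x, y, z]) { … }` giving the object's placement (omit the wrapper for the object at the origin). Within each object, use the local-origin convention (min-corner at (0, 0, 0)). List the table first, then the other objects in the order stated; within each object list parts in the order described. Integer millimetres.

translate([0, 0, 726]) cube([1215, 766, 27]);
translate([84, 84, 0]) cylinder(h = 726, r = 41);
translate([1131, 84, 0]) cylinder(h = 726, r = 41);
translate([84, 682, 0]) cylinder(h = 726, r = 41);
translate([1131, 682, 0]) cylinder(h = 726, r = 41);
translate([0, -534, 0]) {
  translate([0, 0, 364]) cube([268, 264, 35]);
  translate([17, 17, 0]) cylinder(h = 364, r = 17);
  translate([251, 17, 0]) cylinder(h = 364, r = 17);
  translate([17, 247, 0]) cylinder(h = 364, r = 17);
  translate([251, 247, 0]) cylinder(h = 364, r = 17);
}
translate([0, 0, 753]) {
  cube([36, 59, 2345]);
  translate([466, 0, 0]) cube([36, 59, 2345]);
  translate([36, 0, 298]) cube([430, 59, 40]);
  translate([36, 0, 565]) cube([430, 59, 40]);
  translate([36, 0, 832]) cube([430, 59, 40]);
  translate([36, 0, 1099]) cube([430, 59, 40]);
  translate([36, 0, 1366]) cube([430, 59, 40]);
  translate([36, 0, 1633]) cube([430, 59, 40]);
  translate([36, 0, 1900]) cube([430, 59, 40]);
  translate([36, 0, 2167]) cube([430, 59, 40]);
}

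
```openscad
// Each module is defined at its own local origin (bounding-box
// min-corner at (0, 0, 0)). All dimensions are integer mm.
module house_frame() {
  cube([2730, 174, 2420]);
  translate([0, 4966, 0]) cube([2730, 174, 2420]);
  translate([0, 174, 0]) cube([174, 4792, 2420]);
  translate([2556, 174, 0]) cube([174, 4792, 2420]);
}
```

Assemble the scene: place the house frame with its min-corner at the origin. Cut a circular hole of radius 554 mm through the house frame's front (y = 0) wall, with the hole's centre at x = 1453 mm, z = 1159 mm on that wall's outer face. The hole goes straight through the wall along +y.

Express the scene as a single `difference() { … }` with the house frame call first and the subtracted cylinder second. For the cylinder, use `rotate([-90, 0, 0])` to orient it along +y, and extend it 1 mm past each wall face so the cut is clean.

difference() {
  house_frame();
  translate([1453, -1, 1159]) rotate([-90, 0, 0]) cylinder(h = 176, r = 554);
}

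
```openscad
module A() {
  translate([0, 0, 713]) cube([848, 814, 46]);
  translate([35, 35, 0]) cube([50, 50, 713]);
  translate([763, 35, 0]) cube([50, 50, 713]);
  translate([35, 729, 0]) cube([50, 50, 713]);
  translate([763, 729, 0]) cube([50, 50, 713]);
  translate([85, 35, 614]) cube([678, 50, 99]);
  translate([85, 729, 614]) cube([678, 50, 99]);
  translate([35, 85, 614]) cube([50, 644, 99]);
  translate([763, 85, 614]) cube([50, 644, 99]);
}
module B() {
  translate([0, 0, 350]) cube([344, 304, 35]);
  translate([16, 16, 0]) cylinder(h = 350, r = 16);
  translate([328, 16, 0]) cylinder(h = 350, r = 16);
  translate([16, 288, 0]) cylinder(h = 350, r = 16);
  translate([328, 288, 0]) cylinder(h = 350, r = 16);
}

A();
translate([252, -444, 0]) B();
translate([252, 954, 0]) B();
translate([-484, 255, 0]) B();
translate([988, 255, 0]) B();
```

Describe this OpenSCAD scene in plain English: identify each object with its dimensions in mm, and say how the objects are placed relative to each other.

A is a rectangular dining table. The top is 848×814×46 mm with its upper surface at z = 759 mm. It stands on four 50×50 mm square legs, each inset 35 mm from the nearest pair of top edges, running from the floor to the underside of the top. Four apron rails, 50 mm thick and 99 mm tall, run between adjacent legs with their top edges flush with the underside of the top and their outer faces flush with the legs' outer faces.

B is a four-legged stool. The seat is 344×304 mm, 35 mm thick, top at z = 385 mm. It stands on four round legs, each 32 mm in diameter, from z = 0 to the seat underside, each leg's axis is inset half a diameter from the nearest pair of seat edges (so the leg's bounding box is flush with the corner).

Four stools sit around the table at the −y, +y, −x, +x sides.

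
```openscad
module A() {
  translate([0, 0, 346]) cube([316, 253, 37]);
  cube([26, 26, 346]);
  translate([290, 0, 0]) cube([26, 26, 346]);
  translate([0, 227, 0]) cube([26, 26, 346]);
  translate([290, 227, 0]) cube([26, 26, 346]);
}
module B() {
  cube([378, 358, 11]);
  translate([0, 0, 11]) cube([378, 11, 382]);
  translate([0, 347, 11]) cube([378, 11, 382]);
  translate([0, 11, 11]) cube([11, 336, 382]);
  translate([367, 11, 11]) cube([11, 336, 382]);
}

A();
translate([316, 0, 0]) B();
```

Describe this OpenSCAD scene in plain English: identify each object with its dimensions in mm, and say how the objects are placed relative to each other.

A is a simple wooden stool: a rectangular seat 316 mm (x) by 253 mm (y), 37 mm thick, top face at z = 383 mm, on four square legs, each 26×26 mm in cross-section. The legs rest on z = 0, each flush with a corner of the seat.

B is an open-topped rectangular box: outside dimensions 378×358×393 mm, with a uniform wall and base thickness of 11 mm. The base is a full 378×358 slab on the floor; four walls sit on top of the base. The front and back walls (the −y and +y sides) span the full width; the two side walls fit between them.

The open box is against the stool's +x side, with their −y faces flush.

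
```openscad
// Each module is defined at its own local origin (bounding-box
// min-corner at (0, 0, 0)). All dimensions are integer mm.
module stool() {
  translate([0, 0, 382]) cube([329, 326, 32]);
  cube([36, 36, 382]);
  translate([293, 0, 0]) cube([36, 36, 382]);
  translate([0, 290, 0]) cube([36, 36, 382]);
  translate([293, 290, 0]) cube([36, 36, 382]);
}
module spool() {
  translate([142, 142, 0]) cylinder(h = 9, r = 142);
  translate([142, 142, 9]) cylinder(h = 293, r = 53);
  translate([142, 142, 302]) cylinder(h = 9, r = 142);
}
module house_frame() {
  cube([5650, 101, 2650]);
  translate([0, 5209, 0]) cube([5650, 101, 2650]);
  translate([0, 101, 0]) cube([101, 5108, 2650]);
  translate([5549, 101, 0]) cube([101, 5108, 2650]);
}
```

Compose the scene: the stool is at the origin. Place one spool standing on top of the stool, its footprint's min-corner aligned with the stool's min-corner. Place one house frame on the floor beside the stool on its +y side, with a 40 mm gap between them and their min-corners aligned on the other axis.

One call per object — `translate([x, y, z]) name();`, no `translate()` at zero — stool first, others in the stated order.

stool();
translate([0, 0, 414]) spool();
translate([0, 366, 0]) house_frame();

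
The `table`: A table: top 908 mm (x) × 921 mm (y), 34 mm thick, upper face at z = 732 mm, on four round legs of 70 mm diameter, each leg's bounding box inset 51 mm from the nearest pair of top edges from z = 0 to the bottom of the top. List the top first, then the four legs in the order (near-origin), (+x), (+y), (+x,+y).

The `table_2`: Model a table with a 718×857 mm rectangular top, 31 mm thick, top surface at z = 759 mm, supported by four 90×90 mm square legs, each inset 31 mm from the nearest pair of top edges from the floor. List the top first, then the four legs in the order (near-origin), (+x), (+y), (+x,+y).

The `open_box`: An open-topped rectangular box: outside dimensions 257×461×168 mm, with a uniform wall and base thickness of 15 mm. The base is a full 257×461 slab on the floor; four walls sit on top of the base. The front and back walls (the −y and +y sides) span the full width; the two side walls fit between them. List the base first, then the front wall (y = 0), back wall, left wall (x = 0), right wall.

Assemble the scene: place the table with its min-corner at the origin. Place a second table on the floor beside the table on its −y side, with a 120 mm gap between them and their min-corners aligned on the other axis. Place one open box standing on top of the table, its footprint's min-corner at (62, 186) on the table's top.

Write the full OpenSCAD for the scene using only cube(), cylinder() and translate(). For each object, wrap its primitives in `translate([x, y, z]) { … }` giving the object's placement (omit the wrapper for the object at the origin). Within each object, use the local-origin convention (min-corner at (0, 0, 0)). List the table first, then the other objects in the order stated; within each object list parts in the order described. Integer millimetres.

translate([0, 0, 698]) cube([908, 921, 34]);
translate([86, 86, 0]) cylinder(h = 698, r = 35);
translate([822, 86, 0]) cylinder(h = 698, r = 35);
translate([86, 835, 0]) cylinder(h = 698, r = 35);
translate([822, 835, 0]) cylinder(h = 698, r = 35);
translate([0, -977, 0]) {
  translate([0, 0, 728]) cube([718, 857, 31]);
  translate([31, 31, 0]) cube([90, 90, 728]);
  translate([597, 31, 0]) cube([90, 90, 728]);
  translate([31, 736, 0]) cube([90, 90, 728]);
  translate([597, 736, 0]) cube([90, 90, 728]);
}
translate([62, 186, 732]) {
  cube([257, 461, 15]);
  translate([0, 0, 15]) cube([257, 15, 153]);
  translate([0, 446, 15]) cube([257, 15, 153]);
  translate([0, 15, 15]) cube([15, 431, 153]);
  translate([242, 15, 15]) cube([15, 431, 153]);
}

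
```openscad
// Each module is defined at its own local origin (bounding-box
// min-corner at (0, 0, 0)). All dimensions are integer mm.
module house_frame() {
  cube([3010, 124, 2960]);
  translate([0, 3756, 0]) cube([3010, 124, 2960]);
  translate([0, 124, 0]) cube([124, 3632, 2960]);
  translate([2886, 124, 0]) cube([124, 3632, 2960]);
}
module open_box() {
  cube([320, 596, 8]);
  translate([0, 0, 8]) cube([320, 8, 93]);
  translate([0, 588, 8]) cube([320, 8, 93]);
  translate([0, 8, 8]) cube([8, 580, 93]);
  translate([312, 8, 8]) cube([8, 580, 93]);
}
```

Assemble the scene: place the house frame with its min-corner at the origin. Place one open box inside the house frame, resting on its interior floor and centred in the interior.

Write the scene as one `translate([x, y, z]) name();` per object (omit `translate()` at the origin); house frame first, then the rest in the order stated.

house_frame();
translate([1345, 1642, 0]) open_box();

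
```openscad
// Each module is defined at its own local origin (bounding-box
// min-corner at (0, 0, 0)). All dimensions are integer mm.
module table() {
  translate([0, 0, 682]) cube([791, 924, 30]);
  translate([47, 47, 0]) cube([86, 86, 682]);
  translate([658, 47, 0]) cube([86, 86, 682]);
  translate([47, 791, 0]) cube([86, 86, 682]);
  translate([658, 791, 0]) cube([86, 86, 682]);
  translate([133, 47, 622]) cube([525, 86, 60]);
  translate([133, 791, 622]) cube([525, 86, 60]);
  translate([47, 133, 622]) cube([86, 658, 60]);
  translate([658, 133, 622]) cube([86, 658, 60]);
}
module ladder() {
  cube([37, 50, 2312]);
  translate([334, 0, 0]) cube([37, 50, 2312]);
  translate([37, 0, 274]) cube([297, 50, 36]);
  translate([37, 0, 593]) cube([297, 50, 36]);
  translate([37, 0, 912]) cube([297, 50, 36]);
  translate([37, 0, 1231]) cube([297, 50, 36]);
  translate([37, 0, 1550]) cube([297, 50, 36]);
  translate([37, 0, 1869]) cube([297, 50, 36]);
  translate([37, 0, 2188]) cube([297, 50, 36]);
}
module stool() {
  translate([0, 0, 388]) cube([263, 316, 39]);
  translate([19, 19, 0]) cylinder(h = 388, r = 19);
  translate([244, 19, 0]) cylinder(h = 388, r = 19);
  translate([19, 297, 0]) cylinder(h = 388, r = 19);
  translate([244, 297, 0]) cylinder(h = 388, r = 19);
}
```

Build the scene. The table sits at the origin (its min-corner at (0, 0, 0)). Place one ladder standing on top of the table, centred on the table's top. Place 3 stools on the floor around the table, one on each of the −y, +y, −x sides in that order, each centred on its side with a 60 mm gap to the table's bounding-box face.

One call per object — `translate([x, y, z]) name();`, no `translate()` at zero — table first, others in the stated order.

table();
translate([210, 437, 712]) ladder();
translate([264, -376, 0]) stool();
translate([264, 984, 0]) stool();
translate([-323, 304, 0]) stool();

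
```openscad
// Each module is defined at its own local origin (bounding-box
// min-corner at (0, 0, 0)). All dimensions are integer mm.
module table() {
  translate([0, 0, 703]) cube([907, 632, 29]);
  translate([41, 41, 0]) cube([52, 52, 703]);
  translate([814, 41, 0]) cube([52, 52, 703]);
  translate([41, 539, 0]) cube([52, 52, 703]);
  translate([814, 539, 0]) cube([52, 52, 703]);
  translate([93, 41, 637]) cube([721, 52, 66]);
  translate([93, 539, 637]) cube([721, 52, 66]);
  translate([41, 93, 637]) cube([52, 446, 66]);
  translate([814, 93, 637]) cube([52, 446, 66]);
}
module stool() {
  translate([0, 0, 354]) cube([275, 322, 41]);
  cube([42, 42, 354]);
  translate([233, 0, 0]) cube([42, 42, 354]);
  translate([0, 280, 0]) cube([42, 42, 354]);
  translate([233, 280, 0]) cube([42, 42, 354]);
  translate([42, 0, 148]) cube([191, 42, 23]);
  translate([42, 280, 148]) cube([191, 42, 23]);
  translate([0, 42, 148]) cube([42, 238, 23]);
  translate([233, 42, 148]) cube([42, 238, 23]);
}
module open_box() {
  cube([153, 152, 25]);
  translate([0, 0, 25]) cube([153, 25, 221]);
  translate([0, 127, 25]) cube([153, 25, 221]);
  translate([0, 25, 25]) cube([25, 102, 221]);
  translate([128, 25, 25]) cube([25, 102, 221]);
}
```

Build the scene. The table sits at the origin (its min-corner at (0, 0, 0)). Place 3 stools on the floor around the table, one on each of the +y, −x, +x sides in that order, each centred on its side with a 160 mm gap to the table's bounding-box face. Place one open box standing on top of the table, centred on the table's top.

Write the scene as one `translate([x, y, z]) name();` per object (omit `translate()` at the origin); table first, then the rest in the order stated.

table();
translate([316, 792, 0]) stool();
translate([-435, 155, 0]) stool();
translate([1067, 155, 0]) stool();
translate([377, 240, 732]) open_box();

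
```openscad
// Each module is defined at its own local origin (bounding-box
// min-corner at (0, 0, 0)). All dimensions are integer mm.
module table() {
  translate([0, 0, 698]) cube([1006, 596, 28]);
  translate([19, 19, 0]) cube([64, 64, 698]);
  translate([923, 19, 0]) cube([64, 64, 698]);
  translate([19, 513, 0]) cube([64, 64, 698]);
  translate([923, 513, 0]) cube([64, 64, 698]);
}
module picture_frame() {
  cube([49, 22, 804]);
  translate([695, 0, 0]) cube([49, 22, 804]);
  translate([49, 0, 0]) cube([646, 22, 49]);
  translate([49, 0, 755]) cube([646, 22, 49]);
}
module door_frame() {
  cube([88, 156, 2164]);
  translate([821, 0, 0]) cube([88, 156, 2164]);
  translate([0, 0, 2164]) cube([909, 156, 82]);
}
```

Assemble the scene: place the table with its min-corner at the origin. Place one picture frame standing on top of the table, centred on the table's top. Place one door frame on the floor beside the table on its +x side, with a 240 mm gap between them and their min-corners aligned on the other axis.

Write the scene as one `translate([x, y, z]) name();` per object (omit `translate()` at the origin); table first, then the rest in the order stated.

table();
translate([131, 287, 726]) picture_frame();
translate([1246, 0, 0]) door_frame();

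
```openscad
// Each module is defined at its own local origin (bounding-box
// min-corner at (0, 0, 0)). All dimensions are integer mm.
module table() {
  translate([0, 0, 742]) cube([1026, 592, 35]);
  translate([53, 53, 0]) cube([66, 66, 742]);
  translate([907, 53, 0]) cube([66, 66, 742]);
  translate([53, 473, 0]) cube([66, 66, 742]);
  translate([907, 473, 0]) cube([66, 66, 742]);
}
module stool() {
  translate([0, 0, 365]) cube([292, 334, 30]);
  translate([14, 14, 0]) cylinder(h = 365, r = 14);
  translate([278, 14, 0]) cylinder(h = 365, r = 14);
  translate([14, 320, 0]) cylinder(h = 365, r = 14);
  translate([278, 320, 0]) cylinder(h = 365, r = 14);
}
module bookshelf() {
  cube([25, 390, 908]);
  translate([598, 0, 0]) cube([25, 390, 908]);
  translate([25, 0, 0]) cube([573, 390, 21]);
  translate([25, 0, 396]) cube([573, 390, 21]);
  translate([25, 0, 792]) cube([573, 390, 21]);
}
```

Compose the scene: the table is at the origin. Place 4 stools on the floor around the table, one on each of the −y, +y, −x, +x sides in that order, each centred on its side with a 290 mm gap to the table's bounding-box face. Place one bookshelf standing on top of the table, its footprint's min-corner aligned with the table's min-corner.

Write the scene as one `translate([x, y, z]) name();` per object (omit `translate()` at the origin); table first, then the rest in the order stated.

table();
translate([367, -624, 0]) stool();
translate([367, 882, 0]) stool();
translate([-582, 129, 0]) stool();
translate([1316, 129, 0]) stool();
translate([0, 0, 777]) bookshelf();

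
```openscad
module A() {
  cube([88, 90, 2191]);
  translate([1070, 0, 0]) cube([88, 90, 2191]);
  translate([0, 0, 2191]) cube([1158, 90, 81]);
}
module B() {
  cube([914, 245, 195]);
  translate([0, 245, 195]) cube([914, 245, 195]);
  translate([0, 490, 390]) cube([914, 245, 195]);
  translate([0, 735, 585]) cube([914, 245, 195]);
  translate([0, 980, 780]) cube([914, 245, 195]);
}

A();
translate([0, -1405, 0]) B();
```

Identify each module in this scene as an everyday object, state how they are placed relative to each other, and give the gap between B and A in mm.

A is a door frame. B is a staircase. The staircase is on the floor beside the door frame on its −y side. The gap between the staircase and the door frame is 180 mm.

The staircase's nearest face is 180 mm from the door frame's −y face.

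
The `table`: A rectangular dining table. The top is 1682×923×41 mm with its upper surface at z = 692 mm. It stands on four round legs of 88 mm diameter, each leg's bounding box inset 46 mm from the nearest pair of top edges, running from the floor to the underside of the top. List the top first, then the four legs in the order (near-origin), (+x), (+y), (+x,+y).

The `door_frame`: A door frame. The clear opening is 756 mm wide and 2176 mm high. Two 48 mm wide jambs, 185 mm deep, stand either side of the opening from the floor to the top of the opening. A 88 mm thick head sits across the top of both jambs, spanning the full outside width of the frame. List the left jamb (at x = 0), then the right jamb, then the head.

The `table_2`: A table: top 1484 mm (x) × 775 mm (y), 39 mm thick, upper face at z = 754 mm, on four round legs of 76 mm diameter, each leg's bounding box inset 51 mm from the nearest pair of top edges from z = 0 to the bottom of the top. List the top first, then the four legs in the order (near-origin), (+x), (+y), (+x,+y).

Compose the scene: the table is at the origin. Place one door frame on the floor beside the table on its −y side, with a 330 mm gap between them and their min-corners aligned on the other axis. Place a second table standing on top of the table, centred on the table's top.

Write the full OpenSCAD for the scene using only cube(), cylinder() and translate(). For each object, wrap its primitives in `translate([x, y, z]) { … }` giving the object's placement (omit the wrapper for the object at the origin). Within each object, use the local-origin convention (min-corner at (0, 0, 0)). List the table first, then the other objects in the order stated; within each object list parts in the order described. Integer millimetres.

translate([0, 0, 651]) cube([1682, 923, 41]);
translate([90, 90, 0]) cylinder(h = 651, r = 44);
translate([1592, 90, 0]) cylinder(h = 651, r = 44);
translate([90, 833, 0]) cylinder(h = 651, r = 44);
translate([1592, 833, 0]) cylinder(h = 651, r = 44);
translate([0, -515, 0]) {
  cube([48, 185, 2176]);
  translate([804, 0, 0]) cube([48, 185, 2176]);
  translate([0, 0, 2176]) cube([852, 185, 88]);
}
translate([99, 74, 692]) {
  translate([0, 0, 715]) cube([1484, 775, 39]);
  translate([89, 89, 0]) cylinder(h = 715, r = 38);
  translate([1395, 89, 0]) cylinder(h = 715, r = 38);
  translate([89, 686, 0]) cylinder(h = 715, r = 38);
  translate([1395, 686, 0]) cylinder(h = 715, r = 38);
}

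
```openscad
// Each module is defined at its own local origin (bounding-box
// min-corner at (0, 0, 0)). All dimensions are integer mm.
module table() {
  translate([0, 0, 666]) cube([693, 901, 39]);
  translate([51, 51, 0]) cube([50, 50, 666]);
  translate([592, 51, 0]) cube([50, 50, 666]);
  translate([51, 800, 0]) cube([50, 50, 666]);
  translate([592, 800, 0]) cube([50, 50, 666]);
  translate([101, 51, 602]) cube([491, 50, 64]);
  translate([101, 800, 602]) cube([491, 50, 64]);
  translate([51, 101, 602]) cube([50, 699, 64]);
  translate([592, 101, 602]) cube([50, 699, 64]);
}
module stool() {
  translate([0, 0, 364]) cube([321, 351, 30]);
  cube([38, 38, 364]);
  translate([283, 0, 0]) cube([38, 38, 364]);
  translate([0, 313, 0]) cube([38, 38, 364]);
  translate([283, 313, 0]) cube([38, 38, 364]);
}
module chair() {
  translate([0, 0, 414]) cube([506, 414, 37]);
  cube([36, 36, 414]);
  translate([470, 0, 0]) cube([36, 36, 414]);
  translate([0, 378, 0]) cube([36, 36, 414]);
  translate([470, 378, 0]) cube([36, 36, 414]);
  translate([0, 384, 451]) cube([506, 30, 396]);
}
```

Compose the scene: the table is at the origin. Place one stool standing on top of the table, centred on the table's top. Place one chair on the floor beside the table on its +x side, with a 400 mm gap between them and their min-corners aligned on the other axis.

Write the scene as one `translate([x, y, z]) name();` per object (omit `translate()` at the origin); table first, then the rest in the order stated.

table();
translate([186, 275, 705]) stool();
translate([1093, 0, 0]) chair();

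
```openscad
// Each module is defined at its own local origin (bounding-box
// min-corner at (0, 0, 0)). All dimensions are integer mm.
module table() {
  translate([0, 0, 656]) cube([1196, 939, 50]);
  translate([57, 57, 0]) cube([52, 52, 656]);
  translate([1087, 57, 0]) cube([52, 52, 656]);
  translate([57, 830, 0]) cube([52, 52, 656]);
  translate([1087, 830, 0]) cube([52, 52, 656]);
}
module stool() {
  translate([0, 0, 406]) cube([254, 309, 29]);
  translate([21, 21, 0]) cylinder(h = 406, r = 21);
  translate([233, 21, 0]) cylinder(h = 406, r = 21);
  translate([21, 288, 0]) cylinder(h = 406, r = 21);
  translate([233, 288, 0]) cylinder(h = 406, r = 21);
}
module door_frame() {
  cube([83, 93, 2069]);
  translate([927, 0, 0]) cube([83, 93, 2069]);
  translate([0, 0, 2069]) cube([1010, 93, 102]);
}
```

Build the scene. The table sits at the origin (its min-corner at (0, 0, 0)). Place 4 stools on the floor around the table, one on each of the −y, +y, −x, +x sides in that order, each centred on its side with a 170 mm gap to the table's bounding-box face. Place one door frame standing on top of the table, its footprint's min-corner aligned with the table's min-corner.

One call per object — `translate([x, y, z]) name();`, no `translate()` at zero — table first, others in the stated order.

table();
translate([471, -479, 0]) stool();
translate([471, 1109, 0]) stool();
translate([-424, 315, 0]) stool();
translate([1366, 315, 0]) stool();
translate([0, 0, 706]) door_frame();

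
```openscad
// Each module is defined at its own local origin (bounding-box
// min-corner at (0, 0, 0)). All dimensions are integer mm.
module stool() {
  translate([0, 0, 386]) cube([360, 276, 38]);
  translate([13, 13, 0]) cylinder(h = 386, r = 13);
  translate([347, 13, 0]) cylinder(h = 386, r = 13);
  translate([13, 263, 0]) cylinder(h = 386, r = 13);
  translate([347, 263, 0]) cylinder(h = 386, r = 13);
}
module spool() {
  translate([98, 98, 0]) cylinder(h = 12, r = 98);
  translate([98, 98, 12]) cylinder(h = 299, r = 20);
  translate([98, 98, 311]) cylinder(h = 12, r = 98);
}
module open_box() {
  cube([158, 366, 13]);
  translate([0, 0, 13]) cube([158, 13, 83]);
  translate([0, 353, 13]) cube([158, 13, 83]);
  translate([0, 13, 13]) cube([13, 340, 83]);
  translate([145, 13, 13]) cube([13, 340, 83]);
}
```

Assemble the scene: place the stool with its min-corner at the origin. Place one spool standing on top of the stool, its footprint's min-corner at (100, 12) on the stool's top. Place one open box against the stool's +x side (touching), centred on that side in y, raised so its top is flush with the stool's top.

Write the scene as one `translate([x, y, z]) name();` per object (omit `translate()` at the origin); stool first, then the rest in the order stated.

stool();
translate([100, 12, 424]) spool();
translate([360, -45, 328]) open_box();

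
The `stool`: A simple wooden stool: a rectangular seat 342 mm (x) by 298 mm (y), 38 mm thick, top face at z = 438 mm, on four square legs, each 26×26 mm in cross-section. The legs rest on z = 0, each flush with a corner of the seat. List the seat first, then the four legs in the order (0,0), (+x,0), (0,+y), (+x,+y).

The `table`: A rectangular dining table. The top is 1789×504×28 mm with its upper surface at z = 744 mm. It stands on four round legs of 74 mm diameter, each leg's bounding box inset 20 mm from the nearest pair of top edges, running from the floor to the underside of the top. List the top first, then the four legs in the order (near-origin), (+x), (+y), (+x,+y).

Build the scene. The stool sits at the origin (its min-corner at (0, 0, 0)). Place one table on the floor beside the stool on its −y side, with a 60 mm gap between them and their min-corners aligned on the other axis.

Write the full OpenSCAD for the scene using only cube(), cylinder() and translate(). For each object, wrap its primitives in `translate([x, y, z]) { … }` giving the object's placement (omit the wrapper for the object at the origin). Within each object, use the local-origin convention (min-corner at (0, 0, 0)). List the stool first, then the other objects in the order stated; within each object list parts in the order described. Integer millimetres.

translate([0, 0, 400]) cube([342, 298, 38]);
cube([26, 26, 400]);
translate([316, 0, 0]) cube([26, 26, 400]);
translate([0, 272, 0]) cube([26, 26, 400]);
translate([316, 272, 0]) cube([26, 26, 400]);
translate([0, -564, 0]) {
  translate([0, 0, 716]) cube([1789, 504, 28]);
  translate([57, 57, 0]) cylinder(h = 716, r = 37);
  translate([1732, 57, 0]) cylinder(h = 716, r = 37);
  translate([57, 447, 0]) cylinder(h = 716, r = 37);
  translate([1732, 447, 0]) cylinder(h = 716, r = 37);
}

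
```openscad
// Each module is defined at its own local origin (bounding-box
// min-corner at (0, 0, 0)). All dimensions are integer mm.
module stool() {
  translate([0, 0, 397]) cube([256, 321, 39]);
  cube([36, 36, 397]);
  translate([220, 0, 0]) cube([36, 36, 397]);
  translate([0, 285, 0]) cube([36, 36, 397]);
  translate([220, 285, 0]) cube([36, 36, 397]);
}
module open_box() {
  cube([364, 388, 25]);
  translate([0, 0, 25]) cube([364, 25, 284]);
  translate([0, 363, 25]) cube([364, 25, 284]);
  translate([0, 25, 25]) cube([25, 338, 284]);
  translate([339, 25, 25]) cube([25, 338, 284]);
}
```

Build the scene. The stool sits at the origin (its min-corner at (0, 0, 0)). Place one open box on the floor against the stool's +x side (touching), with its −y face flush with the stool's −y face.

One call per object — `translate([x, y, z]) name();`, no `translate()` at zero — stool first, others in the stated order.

stool();
translate([256, 0, 0]) open_box();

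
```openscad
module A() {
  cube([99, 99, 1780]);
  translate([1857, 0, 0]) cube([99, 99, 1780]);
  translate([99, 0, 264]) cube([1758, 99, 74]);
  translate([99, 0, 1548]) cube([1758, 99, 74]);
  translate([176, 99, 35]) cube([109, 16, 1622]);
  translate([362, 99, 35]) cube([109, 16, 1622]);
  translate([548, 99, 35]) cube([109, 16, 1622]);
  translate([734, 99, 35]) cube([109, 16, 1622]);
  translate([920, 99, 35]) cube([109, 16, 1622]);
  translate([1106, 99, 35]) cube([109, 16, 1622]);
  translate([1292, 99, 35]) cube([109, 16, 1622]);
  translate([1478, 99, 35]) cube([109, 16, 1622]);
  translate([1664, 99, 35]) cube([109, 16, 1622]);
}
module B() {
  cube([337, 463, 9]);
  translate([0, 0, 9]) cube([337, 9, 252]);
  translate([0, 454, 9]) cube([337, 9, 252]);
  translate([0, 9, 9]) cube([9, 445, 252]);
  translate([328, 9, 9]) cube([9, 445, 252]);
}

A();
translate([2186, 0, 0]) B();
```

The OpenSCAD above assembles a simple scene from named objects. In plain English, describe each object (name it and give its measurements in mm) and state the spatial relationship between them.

A is a fence section. Two 99×99 mm posts, 1780 mm tall, stand on the floor with a clear span of 1758 mm between their inner faces. Two horizontal rails of 99×74 mm section span the gap between the posts with their undersides at z = 264 mm and z = 1548 mm, flush with the posts' −y face. 9 pickets, each 109 mm wide, 16 mm thick and 1622 mm tall, are fixed to the +y face of the rails with their bottoms at z = 35 mm, evenly spaced across the span with equal gaps (rounded down to the nearest mm) at the −x end and between each pair — any rounding remainder accumulates at the +x end.

B is an open-topped rectangular box: outside dimensions 337×463×261 mm, with a uniform wall and base thickness of 9 mm. The base is a full 337×463 slab on the floor; four walls sit on top of the base. The front and back walls (the −y and +y sides) span the full width; the two side walls fit between them.

The open box is on the floor beside the fence section on its +x side.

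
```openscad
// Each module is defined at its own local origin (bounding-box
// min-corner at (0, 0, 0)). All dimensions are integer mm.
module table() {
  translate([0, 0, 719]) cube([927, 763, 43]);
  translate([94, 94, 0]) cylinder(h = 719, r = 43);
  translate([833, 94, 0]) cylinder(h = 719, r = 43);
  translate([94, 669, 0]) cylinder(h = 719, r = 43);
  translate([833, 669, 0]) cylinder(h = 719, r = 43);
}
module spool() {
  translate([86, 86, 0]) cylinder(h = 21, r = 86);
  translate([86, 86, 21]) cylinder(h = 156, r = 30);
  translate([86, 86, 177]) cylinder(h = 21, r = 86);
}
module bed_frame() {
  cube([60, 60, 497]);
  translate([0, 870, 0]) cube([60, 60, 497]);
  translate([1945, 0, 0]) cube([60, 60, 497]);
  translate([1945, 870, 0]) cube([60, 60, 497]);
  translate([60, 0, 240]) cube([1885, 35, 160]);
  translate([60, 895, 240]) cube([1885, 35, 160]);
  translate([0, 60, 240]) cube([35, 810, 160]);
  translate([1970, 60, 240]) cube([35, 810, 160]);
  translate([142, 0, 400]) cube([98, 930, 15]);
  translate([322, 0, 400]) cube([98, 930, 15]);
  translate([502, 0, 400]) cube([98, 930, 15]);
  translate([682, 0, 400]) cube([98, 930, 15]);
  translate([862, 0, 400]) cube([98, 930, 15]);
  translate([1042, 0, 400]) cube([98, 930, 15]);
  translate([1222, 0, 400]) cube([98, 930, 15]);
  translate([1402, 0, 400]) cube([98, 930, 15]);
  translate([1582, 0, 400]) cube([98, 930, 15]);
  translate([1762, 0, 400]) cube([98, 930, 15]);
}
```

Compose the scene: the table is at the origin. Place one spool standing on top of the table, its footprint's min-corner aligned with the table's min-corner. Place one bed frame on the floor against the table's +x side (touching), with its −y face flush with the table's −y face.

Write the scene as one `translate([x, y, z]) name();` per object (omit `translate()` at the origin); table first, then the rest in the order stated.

table();
translate([0, 0, 762]) spool();
translate([927, 0, 0]) bed_frame();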